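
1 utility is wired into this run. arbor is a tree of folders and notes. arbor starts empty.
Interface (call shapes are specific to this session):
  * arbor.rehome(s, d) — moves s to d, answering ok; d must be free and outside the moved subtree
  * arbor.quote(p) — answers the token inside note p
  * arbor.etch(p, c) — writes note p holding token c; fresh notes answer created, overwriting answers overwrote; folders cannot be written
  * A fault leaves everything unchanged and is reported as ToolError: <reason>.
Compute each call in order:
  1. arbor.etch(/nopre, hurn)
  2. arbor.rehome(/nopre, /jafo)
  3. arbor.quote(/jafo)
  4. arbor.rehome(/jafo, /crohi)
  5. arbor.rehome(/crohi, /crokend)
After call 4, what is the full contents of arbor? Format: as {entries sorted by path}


Answer: {crohi=hurn}

Derivation:
$ arbor.etch p=/nopre c=hurn
= created
$ arbor.rehome s=/nopre d=/jafo
= ok
$ arbor.quote p=/jafo
= hurn
$ arbor.rehome s=/jafo d=/crohi
= ok
$ arbor.rehome s=/crohi d=/crokend
= ok


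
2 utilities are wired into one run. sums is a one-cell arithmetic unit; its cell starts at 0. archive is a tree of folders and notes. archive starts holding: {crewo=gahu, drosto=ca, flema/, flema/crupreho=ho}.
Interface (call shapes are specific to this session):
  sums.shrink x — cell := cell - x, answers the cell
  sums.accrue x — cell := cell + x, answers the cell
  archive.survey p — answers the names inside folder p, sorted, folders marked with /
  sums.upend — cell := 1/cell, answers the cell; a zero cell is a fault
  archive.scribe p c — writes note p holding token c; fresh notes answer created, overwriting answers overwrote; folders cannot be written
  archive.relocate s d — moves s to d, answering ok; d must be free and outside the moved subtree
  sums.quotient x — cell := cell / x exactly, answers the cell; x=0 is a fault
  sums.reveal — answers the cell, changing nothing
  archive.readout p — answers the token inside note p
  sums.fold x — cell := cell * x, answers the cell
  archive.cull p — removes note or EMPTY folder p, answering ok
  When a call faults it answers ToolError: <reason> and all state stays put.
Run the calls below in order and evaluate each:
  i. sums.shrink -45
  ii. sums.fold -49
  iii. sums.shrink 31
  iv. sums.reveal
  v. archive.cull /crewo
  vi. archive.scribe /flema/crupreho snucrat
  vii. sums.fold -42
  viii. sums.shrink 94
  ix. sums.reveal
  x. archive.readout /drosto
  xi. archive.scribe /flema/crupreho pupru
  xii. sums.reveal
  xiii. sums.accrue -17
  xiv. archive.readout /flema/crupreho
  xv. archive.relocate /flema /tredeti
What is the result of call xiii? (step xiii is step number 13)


Answer: 93801

Derivation:
% shrink(x=-45) -> 45
% fold(x=-49) -> -2205
% shrink(x=31) -> -2236
% reveal() -> -2236
% cull(p=/crewo) -> ok
% scribe(p=/flema/crupreho, c=snucrat) -> overwrote
% fold(x=-42) -> 93912
% shrink(x=94) -> 93818
% reveal() -> 93818
% readout(p=/drosto) -> ca
% scribe(p=/flema/crupreho, c=pupru) -> overwrote
% reveal() -> 93818
% accrue(x=-17) -> 93801
% readout(p=/flema/crupreho) -> pupru
% relocate(s=/flema, d=/tredeti) -> ok


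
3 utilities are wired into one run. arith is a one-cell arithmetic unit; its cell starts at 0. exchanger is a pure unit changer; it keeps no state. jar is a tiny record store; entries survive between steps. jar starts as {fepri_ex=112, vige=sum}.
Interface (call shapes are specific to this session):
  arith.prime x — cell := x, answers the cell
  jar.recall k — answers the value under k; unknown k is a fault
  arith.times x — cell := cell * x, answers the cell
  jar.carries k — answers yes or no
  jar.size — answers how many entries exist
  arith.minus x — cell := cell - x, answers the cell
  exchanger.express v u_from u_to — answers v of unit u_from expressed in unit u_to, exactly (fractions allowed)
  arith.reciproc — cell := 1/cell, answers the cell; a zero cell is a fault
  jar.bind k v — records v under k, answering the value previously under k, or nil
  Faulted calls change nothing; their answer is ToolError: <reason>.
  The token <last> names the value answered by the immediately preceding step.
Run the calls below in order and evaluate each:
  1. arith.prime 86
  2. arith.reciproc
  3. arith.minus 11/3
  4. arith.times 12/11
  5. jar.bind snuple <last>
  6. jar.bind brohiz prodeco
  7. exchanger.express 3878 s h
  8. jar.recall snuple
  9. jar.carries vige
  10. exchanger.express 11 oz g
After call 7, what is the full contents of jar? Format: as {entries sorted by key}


! 1. arith.prime(x=86) : 86
! 2. arith.reciproc() : 1/86
! 3. arith.minus(x=11/3) : -943/258
! 4. arith.times(x=12/11) : -1886/473
! 5. jar.bind(k=snuple, v=<last>) : nil
! 6. jar.bind(k=brohiz, v=prodeco) : nil
! 7. exchanger.express(v=3878, u_from=s, u_to=h) : 1939/1800
! 8. jar.recall(k=snuple) : -1886/473
! 9. jar.carries(k=vige) : yes
! 10. exchanger.express(v=11, u_from=oz, u_to=g) : 498951607/1600000

Answer: {brohiz=prodeco, fepri_ex=112, snuple=-1886/473, vige=sum}


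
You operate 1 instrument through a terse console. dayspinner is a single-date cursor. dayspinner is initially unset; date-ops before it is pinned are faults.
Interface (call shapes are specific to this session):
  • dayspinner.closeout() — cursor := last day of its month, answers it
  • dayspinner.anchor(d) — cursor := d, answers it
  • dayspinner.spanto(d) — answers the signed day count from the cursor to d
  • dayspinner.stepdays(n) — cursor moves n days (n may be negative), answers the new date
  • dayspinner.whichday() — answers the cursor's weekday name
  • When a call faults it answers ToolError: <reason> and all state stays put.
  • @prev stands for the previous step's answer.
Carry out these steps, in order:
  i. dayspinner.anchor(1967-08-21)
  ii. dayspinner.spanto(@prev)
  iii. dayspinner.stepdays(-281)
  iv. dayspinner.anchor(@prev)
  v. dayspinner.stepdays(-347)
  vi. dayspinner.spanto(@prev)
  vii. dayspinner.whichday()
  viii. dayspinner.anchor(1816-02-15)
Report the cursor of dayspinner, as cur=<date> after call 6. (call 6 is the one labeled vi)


[in] dayspinner.anchor d: 1967-08-21
[out] 1967-08-21
[in] dayspinner.spanto d: @prev
[out] 0
[in] dayspinner.stepdays n: -281
[out] 1966-11-13
[in] dayspinner.anchor d: @prev
[out] 1966-11-13
[in] dayspinner.stepdays n: -347
[out] 1965-12-01
[in] dayspinner.spanto d: @prev
[out] 0
[in] dayspinner.whichday
[out] Wednesday
[in] dayspinner.anchor d: 1816-02-15
[out] 1816-02-15

Answer: cur=1965-12-01


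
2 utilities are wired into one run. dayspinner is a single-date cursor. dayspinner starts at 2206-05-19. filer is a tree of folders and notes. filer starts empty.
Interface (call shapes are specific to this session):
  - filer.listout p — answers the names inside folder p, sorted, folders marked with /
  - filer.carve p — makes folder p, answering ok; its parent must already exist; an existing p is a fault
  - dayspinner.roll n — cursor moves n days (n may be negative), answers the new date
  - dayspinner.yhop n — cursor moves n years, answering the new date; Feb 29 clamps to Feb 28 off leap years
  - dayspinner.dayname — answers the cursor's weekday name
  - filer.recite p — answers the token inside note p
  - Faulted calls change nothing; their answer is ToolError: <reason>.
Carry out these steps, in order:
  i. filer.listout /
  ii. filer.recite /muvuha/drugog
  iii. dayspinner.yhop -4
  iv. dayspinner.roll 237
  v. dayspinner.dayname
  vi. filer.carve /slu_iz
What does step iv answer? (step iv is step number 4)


// 1. filer.listout(/) : []
// 2. filer.recite(/muvuha/drugog) : ToolError: not found
// 3. dayspinner.yhop(-4) : 2202-05-19
// 4. dayspinner.roll(237) : 2203-01-11
// 5. dayspinner.dayname() : Tuesday
// 6. filer.carve(/slu_iz) : ok

Answer: 2203-01-11


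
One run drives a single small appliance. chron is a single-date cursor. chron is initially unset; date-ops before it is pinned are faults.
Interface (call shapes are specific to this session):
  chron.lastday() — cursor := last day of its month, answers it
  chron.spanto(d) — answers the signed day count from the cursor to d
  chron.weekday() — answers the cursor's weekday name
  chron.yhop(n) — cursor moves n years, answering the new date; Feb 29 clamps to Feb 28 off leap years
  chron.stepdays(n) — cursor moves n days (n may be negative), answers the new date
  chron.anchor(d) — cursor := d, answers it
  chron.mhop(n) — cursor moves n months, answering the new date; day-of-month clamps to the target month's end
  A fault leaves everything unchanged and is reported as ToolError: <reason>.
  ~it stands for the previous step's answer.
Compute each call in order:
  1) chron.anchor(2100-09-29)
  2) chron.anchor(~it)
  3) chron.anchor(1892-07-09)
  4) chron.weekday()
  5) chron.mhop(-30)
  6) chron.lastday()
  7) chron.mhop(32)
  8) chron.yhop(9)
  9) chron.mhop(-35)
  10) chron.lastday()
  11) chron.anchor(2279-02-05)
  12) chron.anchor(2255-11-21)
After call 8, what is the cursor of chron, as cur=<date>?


Step: chron.anchor[d='2100-09-29']
Result: 2100-09-29
Step: chron.anchor[d='~it']
Result: 2100-09-29
Step: chron.anchor[d='1892-07-09']
Result: 1892-07-09
Step: chron.weekday[]
Result: Saturday
Step: chron.mhop[n='-30']
Result: 1890-01-09
Step: chron.lastday[]
Result: 1890-01-31
Step: chron.mhop[n='32']
Result: 1892-09-30
Step: chron.yhop[n='9']
Result: 1901-09-30
Step: chron.mhop[n='-35']
Result: 1898-10-30
Step: chron.lastday[]
Result: 1898-10-31
Step: chron.anchor[d='2279-02-05']
Result: 2279-02-05
Step: chron.anchor[d='2255-11-21']
Result: 2255-11-21

Answer: cur=1901-09-30


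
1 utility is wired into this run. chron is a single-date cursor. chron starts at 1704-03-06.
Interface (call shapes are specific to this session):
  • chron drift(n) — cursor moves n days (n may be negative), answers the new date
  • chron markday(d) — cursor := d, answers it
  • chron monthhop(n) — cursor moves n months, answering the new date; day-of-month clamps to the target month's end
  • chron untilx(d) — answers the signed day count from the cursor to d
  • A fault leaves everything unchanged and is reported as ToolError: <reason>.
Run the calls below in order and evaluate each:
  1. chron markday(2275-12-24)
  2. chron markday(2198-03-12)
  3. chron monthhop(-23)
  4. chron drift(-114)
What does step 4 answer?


Answer: 2195-12-20

Derivation:
Act: chron markday[d=2275-12-24]
Obs: 2275-12-24
Act: chron markday[d=2198-03-12]
Obs: 2198-03-12
Act: chron monthhop[n=-23]
Obs: 2196-04-12
Act: chron drift[n=-114]
Obs: 2195-12-20


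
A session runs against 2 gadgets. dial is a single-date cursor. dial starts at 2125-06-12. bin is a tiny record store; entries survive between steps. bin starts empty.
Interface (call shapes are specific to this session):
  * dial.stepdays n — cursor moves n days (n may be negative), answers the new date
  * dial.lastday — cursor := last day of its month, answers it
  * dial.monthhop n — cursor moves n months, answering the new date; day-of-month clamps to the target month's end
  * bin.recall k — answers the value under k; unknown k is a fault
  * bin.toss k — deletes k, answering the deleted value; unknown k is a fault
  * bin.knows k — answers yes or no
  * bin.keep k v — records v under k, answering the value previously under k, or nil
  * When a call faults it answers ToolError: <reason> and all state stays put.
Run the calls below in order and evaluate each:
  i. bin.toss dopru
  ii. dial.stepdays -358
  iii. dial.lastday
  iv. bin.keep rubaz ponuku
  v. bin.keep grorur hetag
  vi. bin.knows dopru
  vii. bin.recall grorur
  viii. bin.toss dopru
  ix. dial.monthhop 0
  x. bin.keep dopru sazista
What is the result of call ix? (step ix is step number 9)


Answer: 2124-06-30

Derivation:
→ bin.toss(k='dopru')
← ToolError: no such key dopru
→ dial.stepdays(n='-358')
← 2124-06-19
→ dial.lastday()
← 2124-06-30
→ bin.keep(k='rubaz', v='ponuku')
← nil
→ bin.keep(k='grorur', v='hetag')
← nil
→ bin.knows(k='dopru')
← no
→ bin.recall(k='grorur')
← hetag
→ bin.toss(k='dopru')
← ToolError: no such key dopru
→ dial.monthhop(n='0')
← 2124-06-30
→ bin.keep(k='dopru', v='sazista')
← nil


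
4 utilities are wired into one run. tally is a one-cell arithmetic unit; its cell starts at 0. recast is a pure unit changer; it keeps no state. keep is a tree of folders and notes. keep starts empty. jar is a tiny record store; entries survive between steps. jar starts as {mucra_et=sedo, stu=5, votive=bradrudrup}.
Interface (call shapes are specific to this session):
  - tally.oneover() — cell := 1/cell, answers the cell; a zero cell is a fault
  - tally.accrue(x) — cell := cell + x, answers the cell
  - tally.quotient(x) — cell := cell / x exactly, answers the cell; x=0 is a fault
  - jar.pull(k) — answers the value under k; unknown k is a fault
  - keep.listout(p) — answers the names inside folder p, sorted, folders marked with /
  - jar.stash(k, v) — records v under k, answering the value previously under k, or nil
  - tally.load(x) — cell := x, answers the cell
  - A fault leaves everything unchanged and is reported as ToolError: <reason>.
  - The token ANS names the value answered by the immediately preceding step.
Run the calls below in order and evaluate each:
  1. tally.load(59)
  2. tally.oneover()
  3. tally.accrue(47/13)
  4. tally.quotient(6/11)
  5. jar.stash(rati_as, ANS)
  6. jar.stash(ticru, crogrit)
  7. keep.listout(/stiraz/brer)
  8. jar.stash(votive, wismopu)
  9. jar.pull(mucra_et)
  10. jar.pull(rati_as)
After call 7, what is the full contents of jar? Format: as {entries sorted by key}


I use tally.load on x: 59, → 59.
I try tally.oneover(): 1/59.
Using tally.accrue on x: 47/13, and see 2786/767.
I call tally.quotient on x: 6/11: 15323/2301.
Using jar.stash on k: rati_as, v: ANS, giving nil.
I invoke jar.stash on k: ticru, v: crogrit, → nil.
I invoke keep.listout on p: /stiraz/brer, yielding ToolError: not found.
Now I run jar.stash on k: votive, v: wismopu, → bradrudrup.
Calling jar.pull on k: mucra_et, and observe sedo.
I use jar.pull on k: rati_as, giving 15323/2301.

Answer: {mucra_et=sedo, rati_as=15323/2301, stu=5, ticru=crogrit, votive=bradrudrup}


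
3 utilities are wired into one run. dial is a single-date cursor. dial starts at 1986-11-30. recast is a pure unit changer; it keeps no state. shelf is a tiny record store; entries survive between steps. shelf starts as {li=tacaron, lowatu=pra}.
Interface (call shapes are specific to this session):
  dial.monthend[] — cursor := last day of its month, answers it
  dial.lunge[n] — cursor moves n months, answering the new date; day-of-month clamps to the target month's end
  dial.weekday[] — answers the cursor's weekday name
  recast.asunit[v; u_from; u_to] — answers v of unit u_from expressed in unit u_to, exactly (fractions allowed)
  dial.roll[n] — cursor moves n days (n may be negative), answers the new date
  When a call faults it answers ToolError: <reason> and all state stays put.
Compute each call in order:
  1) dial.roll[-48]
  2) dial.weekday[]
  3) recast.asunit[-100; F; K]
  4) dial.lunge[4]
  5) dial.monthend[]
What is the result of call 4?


Answer: 1987-02-13

Derivation:
I try dial.roll on n: -48, giving 1986-10-13.
I call dial.weekday(), → Monday.
I invoke recast.asunit on v: -100, u_from: F, u_to: K, and get 11989/60.
I try dial.lunge on n: 4, and see 1987-02-13.
Next I call dial.monthend(), and observe 1987-02-28.


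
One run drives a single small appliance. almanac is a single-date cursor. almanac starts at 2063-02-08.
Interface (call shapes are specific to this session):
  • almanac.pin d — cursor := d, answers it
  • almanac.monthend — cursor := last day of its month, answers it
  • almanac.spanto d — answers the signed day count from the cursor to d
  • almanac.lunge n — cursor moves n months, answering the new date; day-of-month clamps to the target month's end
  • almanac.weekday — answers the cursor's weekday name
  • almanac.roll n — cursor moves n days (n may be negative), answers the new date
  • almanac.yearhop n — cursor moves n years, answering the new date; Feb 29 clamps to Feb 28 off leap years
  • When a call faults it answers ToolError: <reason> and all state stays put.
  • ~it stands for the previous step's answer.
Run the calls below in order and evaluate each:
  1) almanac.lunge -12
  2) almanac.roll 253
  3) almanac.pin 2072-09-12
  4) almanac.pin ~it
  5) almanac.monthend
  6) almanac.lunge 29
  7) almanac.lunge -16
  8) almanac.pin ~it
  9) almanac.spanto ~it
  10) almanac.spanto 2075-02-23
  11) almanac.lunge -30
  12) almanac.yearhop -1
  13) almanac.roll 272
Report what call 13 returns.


>>> almanac.lunge -12
  2062-02-08
>>> almanac.roll 253
  2062-10-19
>>> almanac.pin 2072-09-12
  2072-09-12
>>> almanac.pin ~it
  2072-09-12
>>> almanac.monthend
  2072-09-30
>>> almanac.lunge 29
  2075-02-28
>>> almanac.lunge -16
  2073-10-28
>>> almanac.pin ~it
  2073-10-28
>>> almanac.spanto ~it
  0
>>> almanac.spanto 2075-02-23
  483
>>> almanac.lunge -30
  2071-04-28
>>> almanac.yearhop -1
  2070-04-28
>>> almanac.roll 272
  2071-01-25

Answer: 2071-01-25


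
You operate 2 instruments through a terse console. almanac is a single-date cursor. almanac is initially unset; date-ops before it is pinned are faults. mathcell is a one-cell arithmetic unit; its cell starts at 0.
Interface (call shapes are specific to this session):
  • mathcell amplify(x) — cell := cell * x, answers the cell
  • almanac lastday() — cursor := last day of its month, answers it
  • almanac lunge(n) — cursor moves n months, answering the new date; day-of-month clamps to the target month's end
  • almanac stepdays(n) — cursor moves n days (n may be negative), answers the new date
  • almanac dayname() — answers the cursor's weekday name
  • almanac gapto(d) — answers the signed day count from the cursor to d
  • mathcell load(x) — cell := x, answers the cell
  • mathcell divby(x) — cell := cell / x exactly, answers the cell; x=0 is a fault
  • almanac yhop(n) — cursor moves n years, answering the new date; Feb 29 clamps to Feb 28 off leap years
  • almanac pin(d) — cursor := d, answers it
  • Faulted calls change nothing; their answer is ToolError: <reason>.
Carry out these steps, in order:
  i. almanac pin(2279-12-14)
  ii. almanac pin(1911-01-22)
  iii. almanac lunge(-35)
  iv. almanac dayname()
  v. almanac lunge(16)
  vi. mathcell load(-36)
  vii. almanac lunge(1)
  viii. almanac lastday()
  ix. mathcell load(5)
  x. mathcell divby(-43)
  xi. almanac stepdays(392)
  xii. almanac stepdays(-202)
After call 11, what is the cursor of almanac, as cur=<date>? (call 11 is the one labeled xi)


Answer: cur=1910-08-27

Derivation:
I call almanac pin(d→2279-12-14), and observe 2279-12-14.
I invoke almanac pin(d→1911-01-22), → 1911-01-22.
I use almanac lunge(n→-35), yielding 1908-02-22.
Then almanac dayname, and observe Saturday.
I try almanac lunge(n→16), and get 1909-06-22.
Now I run mathcell load(x→-36), which returns -36.
Calling almanac lunge(n→1), which returns 1909-07-22.
I run almanac lastday, — result: 1909-07-31.
Next I call mathcell load(x→5), and get 5.
Now I run mathcell divby(x→-43), and get -5/43.
I use almanac stepdays(n→392), and get 1910-08-27.
I try almanac stepdays(n→-202), → 1910-02-06.


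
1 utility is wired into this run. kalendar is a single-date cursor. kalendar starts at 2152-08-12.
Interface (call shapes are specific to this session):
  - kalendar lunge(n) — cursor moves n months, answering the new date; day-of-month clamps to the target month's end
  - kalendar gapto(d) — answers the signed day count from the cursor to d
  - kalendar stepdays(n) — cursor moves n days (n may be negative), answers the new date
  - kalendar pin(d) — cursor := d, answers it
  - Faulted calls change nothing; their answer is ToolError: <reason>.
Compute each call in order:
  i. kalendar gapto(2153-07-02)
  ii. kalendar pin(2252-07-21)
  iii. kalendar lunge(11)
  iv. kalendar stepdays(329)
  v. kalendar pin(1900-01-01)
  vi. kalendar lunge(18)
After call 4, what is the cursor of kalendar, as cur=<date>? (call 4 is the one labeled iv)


Answer: cur=2254-05-16

Derivation:
Invoking kalendar gapto passing d='2153-07-02', yielding 324.
Using kalendar pin passing d='2252-07-21', and observe 2252-07-21.
Now I run kalendar lunge passing n='11', — result: 2253-06-21.
Calling kalendar stepdays passing n='329', → 2254-05-16.
Using kalendar pin passing d='1900-01-01', and see 1900-01-01.
Invoking kalendar lunge passing n='18', and get 1901-07-01.


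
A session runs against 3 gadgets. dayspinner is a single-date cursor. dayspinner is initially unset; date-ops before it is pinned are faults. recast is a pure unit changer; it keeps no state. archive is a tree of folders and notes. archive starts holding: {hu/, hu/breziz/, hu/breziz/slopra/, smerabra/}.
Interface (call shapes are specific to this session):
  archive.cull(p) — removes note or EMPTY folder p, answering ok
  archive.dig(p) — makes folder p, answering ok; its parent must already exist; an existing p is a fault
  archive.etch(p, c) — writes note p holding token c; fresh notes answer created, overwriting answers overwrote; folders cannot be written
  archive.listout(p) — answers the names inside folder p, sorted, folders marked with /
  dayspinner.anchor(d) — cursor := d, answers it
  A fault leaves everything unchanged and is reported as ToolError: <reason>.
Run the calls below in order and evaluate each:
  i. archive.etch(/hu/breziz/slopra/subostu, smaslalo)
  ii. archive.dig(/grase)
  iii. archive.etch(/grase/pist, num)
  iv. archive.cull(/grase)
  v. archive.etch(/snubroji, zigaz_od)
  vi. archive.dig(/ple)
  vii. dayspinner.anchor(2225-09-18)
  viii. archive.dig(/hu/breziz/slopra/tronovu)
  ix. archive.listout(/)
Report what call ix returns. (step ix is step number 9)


[in] archive.etch p='/hu/breziz/slopra/subostu' c='smaslalo'
[out] created
[in] archive.dig p='/grase'
[out] ok
[in] archive.etch p='/grase/pist' c='num'
[out] created
[in] archive.cull p='/grase'
[out] ToolError: not empty
[in] archive.etch p='/snubroji' c='zigaz_od'
[out] created
[in] archive.dig p='/ple'
[out] ok
[in] dayspinner.anchor d='2225-09-18'
[out] 2225-09-18
[in] archive.dig p='/hu/breziz/slopra/tronovu'
[out] ok
[in] archive.listout p='/'
[out] [grase/, hu/, ple/, smerabra/, snubroji]

Answer: [grase/, hu/, ple/, smerabra/, snubroji]


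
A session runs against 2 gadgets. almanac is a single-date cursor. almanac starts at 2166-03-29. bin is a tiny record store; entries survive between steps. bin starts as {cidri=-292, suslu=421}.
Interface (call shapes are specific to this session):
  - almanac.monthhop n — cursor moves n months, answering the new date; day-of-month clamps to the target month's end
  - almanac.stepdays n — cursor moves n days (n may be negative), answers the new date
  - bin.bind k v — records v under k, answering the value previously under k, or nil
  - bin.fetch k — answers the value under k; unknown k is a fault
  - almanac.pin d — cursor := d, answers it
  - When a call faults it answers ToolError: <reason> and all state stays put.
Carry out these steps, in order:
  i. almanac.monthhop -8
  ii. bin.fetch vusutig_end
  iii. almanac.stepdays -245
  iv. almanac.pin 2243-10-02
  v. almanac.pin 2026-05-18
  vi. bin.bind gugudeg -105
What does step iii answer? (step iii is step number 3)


Now I run monthhop passing -8, — result: 2165-07-29.
I try fetch passing vusutig_end, giving ToolError: no such key vusutig_end.
Then stepdays passing -245, which returns 2164-11-26.
Calling pin passing 2243-10-02, → 2243-10-02.
I invoke pin passing 2026-05-18, → 2026-05-18.
Then bind passing gugudeg, -105, and observe nil.

Answer: 2164-11-26


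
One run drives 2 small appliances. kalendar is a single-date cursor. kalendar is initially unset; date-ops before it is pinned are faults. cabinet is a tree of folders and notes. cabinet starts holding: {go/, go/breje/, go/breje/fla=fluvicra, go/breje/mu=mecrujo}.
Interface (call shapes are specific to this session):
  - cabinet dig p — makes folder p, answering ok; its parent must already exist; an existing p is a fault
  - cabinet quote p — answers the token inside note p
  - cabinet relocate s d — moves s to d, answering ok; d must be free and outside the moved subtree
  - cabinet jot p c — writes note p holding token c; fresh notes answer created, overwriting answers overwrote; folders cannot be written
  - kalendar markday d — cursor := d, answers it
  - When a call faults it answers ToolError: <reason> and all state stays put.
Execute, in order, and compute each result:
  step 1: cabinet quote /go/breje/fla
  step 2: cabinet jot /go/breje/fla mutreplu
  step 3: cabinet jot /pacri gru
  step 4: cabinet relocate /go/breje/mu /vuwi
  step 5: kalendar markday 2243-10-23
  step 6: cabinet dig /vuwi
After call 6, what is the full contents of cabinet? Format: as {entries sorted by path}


Answer: {go/, go/breje/, go/breje/fla=mutreplu, pacri=gru, vuwi=mecrujo}

Derivation:
==> cabinet quote(p: /go/breje/fla)
<== fluvicra
==> cabinet jot(p: /go/breje/fla, c: mutreplu)
<== overwrote
==> cabinet jot(p: /pacri, c: gru)
<== created
==> cabinet relocate(s: /go/breje/mu, d: /vuwi)
<== ok
==> kalendar markday(d: 2243-10-23)
<== 2243-10-23
==> cabinet dig(p: /vuwi)
<== ToolError: exists


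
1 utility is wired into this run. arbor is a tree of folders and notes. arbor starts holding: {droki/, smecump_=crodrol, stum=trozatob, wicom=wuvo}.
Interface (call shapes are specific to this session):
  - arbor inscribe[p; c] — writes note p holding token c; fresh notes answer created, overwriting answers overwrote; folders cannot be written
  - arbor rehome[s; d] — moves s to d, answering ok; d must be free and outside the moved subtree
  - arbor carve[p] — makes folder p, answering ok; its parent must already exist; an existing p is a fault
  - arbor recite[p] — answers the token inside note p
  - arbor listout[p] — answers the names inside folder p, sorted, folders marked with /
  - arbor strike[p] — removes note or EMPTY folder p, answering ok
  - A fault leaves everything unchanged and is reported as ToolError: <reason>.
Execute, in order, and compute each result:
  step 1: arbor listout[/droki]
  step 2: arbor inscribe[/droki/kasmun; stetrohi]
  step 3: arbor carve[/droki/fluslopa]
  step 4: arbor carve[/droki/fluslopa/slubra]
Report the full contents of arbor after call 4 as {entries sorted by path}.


-> arbor listout(p→/droki)
<- []
-> arbor inscribe(p→/droki/kasmun, c→stetrohi)
<- created
-> arbor carve(p→/droki/fluslopa)
<- ok
-> arbor carve(p→/droki/fluslopa/slubra)
<- ok

Answer: {droki/, droki/fluslopa/, droki/fluslopa/slubra/, droki/kasmun=stetrohi, smecump_=crodrol, stum=trozatob, wicom=wuvo}


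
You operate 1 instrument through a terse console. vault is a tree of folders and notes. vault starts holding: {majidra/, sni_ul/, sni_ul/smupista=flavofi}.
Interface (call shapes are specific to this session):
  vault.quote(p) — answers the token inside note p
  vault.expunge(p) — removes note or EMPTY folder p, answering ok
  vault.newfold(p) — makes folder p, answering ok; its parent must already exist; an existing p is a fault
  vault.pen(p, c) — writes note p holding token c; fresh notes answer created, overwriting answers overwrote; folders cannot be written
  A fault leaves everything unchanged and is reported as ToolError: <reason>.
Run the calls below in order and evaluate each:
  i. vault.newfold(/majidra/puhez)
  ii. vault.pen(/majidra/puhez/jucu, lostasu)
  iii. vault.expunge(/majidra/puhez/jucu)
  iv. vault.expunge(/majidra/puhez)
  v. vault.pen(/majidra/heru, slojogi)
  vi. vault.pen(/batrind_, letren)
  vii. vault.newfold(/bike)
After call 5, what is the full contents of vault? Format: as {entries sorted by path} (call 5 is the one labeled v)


Answer: {majidra/, majidra/heru=slojogi, sni_ul/, sni_ul/smupista=flavofi}

Derivation:
·→ vault.newfold(/majidra/puhez)
·← ok
·→ vault.pen(/majidra/puhez/jucu, lostasu)
·← created
·→ vault.expunge(/majidra/puhez/jucu)
·← ok
·→ vault.expunge(/majidra/puhez)
·← ok
·→ vault.pen(/majidra/heru, slojogi)
·← created
·→ vault.pen(/batrind_, letren)
·← created
·→ vault.newfold(/bike)
·← ok


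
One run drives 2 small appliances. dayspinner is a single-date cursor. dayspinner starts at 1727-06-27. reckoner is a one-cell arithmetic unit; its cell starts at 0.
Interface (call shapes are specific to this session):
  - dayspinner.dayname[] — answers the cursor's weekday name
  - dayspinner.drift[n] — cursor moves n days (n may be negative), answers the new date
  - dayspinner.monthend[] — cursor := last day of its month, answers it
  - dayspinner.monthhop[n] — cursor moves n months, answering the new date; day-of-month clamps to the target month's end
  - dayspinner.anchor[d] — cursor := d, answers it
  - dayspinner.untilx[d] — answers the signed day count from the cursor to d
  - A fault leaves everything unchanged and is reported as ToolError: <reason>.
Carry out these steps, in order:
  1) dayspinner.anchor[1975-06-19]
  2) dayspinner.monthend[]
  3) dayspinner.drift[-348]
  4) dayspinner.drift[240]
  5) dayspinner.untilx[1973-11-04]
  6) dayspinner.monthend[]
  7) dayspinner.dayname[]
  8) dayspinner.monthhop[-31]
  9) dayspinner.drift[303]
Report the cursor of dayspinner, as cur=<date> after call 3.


CALL dayspinner.anchor[d→1975-06-19]
RET  1975-06-19
CALL dayspinner.monthend[]
RET  1975-06-30
CALL dayspinner.drift[n→-348]
RET  1974-07-17
CALL dayspinner.drift[n→240]
RET  1975-03-14
CALL dayspinner.untilx[d→1973-11-04]
RET  -495
CALL dayspinner.monthend[]
RET  1975-03-31
CALL dayspinner.dayname[]
RET  Monday
CALL dayspinner.monthhop[n→-31]
RET  1972-08-31
CALL dayspinner.drift[n→303]
RET  1973-06-30

Answer: cur=1974-07-17


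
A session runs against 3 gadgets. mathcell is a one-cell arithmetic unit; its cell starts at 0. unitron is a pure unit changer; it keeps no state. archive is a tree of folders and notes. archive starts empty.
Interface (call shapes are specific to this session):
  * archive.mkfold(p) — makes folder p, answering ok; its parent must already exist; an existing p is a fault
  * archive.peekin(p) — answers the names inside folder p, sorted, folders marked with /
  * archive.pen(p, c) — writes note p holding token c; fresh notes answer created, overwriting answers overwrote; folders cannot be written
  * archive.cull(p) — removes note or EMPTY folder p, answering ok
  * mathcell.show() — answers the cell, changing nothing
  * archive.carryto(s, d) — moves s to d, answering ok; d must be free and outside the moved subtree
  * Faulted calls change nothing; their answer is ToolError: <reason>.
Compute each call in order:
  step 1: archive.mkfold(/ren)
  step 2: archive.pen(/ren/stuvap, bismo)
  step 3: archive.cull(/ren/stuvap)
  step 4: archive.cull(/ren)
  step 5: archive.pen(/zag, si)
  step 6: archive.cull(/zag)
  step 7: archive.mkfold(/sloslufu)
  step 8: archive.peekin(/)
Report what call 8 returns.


Answer: [sloslufu/]

Derivation:
I call archive.mkfold on p: /ren, — result: ok.
I use archive.pen on p: /ren/stuvap, c: bismo, which returns created.
I run archive.cull on p: /ren/stuvap, and see ok.
I call archive.cull on p: /ren: ok.
I invoke archive.pen on p: /zag, c: si, and observe created.
I call archive.cull on p: /zag, giving ok.
Using archive.mkfold on p: /sloslufu, → ok.
I invoke archive.peekin on p: /, which returns [sloslufu/].


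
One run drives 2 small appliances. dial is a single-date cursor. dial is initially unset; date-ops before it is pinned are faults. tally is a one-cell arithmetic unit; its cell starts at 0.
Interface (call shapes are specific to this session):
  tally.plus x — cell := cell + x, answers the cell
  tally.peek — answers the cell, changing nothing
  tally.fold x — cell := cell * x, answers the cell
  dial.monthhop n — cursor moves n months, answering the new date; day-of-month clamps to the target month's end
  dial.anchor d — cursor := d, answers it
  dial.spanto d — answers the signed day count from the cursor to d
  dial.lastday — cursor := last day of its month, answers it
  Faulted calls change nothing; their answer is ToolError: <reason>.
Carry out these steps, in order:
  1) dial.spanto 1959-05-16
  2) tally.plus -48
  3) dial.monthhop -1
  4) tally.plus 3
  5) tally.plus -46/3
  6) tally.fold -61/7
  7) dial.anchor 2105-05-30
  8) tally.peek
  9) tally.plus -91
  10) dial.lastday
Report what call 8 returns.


I use spanto on d→1959-05-16, and get ToolError: no date set.
Calling plus on x→-48, which returns -48.
I try monthhop on n→-1, yielding ToolError: no date set.
I run plus on x→3, and observe -45.
Using plus on x→-46/3, yielding -181/3.
Invoking fold on x→-61/7: 11041/21.
Now I run anchor on d→2105-05-30, and see 2105-05-30.
I use peek(), which returns 11041/21.
I invoke plus on x→-91, and get 9130/21.
Invoking lastday(), — result: 2105-05-31.

Answer: 11041/21


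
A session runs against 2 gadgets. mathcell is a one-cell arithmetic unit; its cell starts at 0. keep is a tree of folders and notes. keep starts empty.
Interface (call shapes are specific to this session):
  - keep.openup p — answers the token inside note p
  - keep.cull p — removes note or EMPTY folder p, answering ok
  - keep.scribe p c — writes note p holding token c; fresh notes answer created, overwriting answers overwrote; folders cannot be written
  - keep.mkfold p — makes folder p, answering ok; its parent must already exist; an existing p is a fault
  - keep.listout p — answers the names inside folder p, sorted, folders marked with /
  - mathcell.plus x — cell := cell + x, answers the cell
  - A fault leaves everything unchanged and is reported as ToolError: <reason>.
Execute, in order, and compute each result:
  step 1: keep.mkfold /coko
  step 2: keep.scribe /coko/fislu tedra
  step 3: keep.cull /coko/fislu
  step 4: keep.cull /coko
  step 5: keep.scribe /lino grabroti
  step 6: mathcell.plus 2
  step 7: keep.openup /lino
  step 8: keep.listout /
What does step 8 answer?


→ keep.mkfold(p→/coko)
← ok
→ keep.scribe(p→/coko/fislu, c→tedra)
← created
→ keep.cull(p→/coko/fislu)
← ok
→ keep.cull(p→/coko)
← ok
→ keep.scribe(p→/lino, c→grabroti)
← created
→ mathcell.plus(x→2)
← 2
→ keep.openup(p→/lino)
← grabroti
→ keep.listout(p→/)
← [lino]

Answer: [lino]


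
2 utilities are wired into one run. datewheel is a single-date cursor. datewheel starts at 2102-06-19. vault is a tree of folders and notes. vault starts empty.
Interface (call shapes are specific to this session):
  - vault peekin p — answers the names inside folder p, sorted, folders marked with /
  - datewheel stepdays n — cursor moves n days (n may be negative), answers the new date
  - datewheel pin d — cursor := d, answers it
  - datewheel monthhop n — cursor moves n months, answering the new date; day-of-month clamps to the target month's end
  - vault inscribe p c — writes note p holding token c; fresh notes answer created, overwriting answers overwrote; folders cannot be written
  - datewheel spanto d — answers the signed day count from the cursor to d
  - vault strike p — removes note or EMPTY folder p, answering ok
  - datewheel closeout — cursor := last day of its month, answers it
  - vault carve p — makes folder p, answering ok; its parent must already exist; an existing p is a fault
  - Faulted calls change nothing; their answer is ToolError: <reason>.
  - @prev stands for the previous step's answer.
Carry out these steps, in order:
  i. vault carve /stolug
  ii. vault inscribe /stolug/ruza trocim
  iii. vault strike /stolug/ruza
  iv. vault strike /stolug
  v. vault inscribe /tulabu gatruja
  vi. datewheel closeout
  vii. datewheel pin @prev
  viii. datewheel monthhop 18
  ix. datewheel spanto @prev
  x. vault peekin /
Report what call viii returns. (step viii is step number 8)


Answer: 2103-12-30

Derivation:
-- 1. vault carve(p: /stolug) == ok
-- 2. vault inscribe(p: /stolug/ruza, c: trocim) == created
-- 3. vault strike(p: /stolug/ruza) == ok
-- 4. vault strike(p: /stolug) == ok
-- 5. vault inscribe(p: /tulabu, c: gatruja) == created
-- 6. datewheel closeout() == 2102-06-30
-- 7. datewheel pin(d: @prev) == 2102-06-30
-- 8. datewheel monthhop(n: 18) == 2103-12-30
-- 9. datewheel spanto(d: @prev) == 0
-- 10. vault peekin(p: /) == [tulabu]


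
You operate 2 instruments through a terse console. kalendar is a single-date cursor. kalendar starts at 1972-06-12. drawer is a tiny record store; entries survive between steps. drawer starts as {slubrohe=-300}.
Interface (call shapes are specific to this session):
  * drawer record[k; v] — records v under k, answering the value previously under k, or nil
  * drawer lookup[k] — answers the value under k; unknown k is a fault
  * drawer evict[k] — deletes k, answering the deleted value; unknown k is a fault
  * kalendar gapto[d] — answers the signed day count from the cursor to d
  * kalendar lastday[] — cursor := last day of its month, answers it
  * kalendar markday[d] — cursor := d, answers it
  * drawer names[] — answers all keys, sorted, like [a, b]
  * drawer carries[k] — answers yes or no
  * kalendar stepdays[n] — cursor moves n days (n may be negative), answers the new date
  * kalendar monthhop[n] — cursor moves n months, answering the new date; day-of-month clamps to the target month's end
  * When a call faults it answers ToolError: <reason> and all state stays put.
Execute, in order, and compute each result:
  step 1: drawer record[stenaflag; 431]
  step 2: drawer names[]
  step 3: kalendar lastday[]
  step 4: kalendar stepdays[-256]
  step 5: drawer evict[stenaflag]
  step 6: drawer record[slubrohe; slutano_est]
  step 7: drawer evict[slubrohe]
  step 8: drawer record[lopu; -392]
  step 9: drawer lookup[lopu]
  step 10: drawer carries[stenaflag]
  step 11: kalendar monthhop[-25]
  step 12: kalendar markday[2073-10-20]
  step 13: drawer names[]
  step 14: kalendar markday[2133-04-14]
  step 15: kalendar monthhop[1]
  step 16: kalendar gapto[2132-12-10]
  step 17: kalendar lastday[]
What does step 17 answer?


Answer: 2133-05-31

Derivation:
;; 1. drawer record(k='stenaflag', v='431') == nil
;; 2. drawer names() == [slubrohe, stenaflag]
;; 3. kalendar lastday() == 1972-06-30
;; 4. kalendar stepdays(n='-256') == 1971-10-18
;; 5. drawer evict(k='stenaflag') == 431
;; 6. drawer record(k='slubrohe', v='slutano_est') == -300
;; 7. drawer evict(k='slubrohe') == slutano_est
;; 8. drawer record(k='lopu', v='-392') == nil
;; 9. drawer lookup(k='lopu') == -392
;; 10. drawer carries(k='stenaflag') == no
;; 11. kalendar monthhop(n='-25') == 1969-09-18
;; 12. kalendar markday(d='2073-10-20') == 2073-10-20
;; 13. drawer names() == [lopu]
;; 14. kalendar markday(d='2133-04-14') == 2133-04-14
;; 15. kalendar monthhop(n='1') == 2133-05-14
;; 16. kalendar gapto(d='2132-12-10') == -155
;; 17. kalendar lastday() == 2133-05-31


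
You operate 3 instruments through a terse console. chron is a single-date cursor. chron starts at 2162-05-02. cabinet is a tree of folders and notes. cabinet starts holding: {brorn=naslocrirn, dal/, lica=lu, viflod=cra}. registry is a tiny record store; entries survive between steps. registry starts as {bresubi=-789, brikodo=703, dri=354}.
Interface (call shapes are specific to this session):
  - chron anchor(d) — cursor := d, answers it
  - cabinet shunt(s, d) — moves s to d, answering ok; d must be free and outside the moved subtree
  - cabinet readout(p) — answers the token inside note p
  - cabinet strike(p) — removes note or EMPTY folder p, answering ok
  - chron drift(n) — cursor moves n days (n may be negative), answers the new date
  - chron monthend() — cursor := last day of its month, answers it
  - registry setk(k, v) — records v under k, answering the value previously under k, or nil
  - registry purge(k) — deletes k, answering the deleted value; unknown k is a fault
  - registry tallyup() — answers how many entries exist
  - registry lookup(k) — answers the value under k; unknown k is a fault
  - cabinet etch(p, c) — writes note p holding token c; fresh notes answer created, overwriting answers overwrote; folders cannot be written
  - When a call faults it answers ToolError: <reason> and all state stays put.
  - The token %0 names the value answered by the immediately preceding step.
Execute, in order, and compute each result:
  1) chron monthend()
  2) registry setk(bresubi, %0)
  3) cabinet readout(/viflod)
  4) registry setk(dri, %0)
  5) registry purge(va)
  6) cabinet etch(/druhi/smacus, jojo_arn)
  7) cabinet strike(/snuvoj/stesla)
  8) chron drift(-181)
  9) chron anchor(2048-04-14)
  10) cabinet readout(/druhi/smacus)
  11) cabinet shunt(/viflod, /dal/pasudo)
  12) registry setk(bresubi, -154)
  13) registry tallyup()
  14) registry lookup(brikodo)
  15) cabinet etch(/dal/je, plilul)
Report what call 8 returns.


[in] chron monthend
= 2162-05-31
[in] registry setk k→bresubi v→%0
= -789
[in] cabinet readout p→/viflod
= cra
[in] registry setk k→dri v→%0
= 354
[in] registry purge k→va
= ToolError: no such key va
[in] cabinet etch p→/druhi/smacus c→jojo_arn
= ToolError: no parent
[in] cabinet strike p→/snuvoj/stesla
= ToolError: not found
[in] chron drift n→-181
= 2161-12-01
[in] chron anchor d→2048-04-14
= 2048-04-14
[in] cabinet readout p→/druhi/smacus
= ToolError: not found
[in] cabinet shunt s→/viflod d→/dal/pasudo
= ok
[in] registry setk k→bresubi v→-154
= 2162-05-31
[in] registry tallyup
= 3
[in] registry lookup k→brikodo
= 703
[in] cabinet etch p→/dal/je c→plilul
= created

Answer: 2161-12-01
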